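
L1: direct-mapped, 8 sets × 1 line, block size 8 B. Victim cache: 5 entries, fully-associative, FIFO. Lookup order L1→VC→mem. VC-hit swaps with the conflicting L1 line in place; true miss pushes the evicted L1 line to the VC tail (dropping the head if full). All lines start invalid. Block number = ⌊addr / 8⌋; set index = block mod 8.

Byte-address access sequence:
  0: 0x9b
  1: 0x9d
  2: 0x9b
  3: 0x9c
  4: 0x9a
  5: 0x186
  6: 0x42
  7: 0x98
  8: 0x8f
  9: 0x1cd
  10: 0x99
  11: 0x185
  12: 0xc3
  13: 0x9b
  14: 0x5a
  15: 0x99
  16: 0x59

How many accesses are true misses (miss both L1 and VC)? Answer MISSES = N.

MISSES = 7

0: 0x9b (blk 19, set 3) → MISS  vc=[]
1: 0x9d (blk 19, set 3) → L1-HIT  vc=[]
2: 0x9b (blk 19, set 3) → L1-HIT  vc=[]
3: 0x9c (blk 19, set 3) → L1-HIT  vc=[]
4: 0x9a (blk 19, set 3) → L1-HIT  vc=[]
5: 0x186 (blk 48, set 0) → MISS  vc=[]
6: 0x42 (blk 8, set 0) → MISS  vc=[48]
7: 0x98 (blk 19, set 3) → L1-HIT  vc=[48]
8: 0x8f (blk 17, set 1) → MISS  vc=[48]
9: 0x1cd (blk 57, set 1) → MISS  vc=[48, 17]
10: 0x99 (blk 19, set 3) → L1-HIT  vc=[48, 17]
11: 0x185 (blk 48, set 0) → VC-HIT  vc=[8, 17]
12: 0xc3 (blk 24, set 0) → MISS  vc=[8, 17, 48]
13: 0x9b (blk 19, set 3) → L1-HIT  vc=[8, 17, 48]
14: 0x5a (blk 11, set 3) → MISS  vc=[8, 17, 48, 19]
15: 0x99 (blk 19, set 3) → VC-HIT  vc=[8, 17, 48, 11]
16: 0x59 (blk 11, set 3) → VC-HIT  vc=[8, 17, 48, 19]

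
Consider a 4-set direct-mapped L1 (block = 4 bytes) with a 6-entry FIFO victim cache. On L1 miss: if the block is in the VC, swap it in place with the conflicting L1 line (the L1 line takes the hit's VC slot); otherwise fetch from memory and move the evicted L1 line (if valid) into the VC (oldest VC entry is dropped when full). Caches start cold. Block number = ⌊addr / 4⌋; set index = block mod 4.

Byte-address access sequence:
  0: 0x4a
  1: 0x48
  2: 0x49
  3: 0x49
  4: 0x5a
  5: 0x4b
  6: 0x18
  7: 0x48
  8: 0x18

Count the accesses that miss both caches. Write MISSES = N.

0: 0x4a (blk 18, set 2) → MISS  vc=[]
1: 0x48 (blk 18, set 2) → L1-HIT  vc=[]
2: 0x49 (blk 18, set 2) → L1-HIT  vc=[]
3: 0x49 (blk 18, set 2) → L1-HIT  vc=[]
4: 0x5a (blk 22, set 2) → MISS  vc=[18]
5: 0x4b (blk 18, set 2) → VC-HIT  vc=[22]
6: 0x18 (blk 6, set 2) → MISS  vc=[22, 18]
7: 0x48 (blk 18, set 2) → VC-HIT  vc=[22, 6]
8: 0x18 (blk 6, set 2) → VC-HIT  vc=[22, 18]

MISSES = 3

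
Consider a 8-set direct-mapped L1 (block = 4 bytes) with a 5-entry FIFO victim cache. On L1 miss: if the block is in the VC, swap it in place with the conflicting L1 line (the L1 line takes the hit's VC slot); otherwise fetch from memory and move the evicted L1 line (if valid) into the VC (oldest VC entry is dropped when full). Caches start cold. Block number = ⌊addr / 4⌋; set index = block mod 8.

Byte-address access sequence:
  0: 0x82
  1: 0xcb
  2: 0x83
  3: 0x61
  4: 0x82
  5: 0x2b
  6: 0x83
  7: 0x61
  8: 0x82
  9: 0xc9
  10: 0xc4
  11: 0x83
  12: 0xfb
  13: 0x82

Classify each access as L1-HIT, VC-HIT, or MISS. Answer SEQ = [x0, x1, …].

SEQ = [MISS, MISS, L1-HIT, MISS, VC-HIT, MISS, L1-HIT, VC-HIT, VC-HIT, VC-HIT, MISS, L1-HIT, MISS, L1-HIT]

#0 0x82→b32/s0 MISS; vc=[]
#1 0xcb→b50/s2 MISS; vc=[]
#2 0x83→b32/s0 L1-HIT; vc=[]
#3 0x61→b24/s0 MISS; vc=[32]
#4 0x82→b32/s0 VC-HIT; vc=[24]
#5 0x2b→b10/s2 MISS; vc=[24,50]
#6 0x83→b32/s0 L1-HIT; vc=[24,50]
#7 0x61→b24/s0 VC-HIT; vc=[32,50]
#8 0x82→b32/s0 VC-HIT; vc=[24,50]
#9 0xc9→b50/s2 VC-HIT; vc=[24,10]
#10 0xc4→b49/s1 MISS; vc=[24,10]
#11 0x83→b32/s0 L1-HIT; vc=[24,10]
#12 0xfb→b62/s6 MISS; vc=[24,10]
#13 0x82→b32/s0 L1-HIT; vc=[24,10]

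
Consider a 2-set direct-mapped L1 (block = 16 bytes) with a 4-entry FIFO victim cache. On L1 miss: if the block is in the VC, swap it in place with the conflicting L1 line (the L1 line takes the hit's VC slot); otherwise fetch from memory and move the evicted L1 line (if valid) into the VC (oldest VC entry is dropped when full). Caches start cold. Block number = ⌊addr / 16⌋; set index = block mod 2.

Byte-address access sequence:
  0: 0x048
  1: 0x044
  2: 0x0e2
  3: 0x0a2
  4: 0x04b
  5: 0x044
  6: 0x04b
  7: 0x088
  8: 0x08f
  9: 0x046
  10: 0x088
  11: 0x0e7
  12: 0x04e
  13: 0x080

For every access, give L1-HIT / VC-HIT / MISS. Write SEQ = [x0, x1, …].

SEQ = [MISS, L1-HIT, MISS, MISS, VC-HIT, L1-HIT, L1-HIT, MISS, L1-HIT, VC-HIT, VC-HIT, VC-HIT, VC-HIT, VC-HIT]

  [0] addr=0x48 blk=4 s=0: MISS | VC []
  [1] addr=0x44 blk=4 s=0: L1-HIT | VC []
  [2] addr=0xe2 blk=14 s=0: MISS | VC [4]
  [3] addr=0xa2 blk=10 s=0: MISS | VC [4, 14]
  [4] addr=0x4b blk=4 s=0: VC-HIT | VC [10, 14]
  [5] addr=0x44 blk=4 s=0: L1-HIT | VC [10, 14]
  [6] addr=0x4b blk=4 s=0: L1-HIT | VC [10, 14]
  [7] addr=0x88 blk=8 s=0: MISS | VC [10, 14, 4]
  [8] addr=0x8f blk=8 s=0: L1-HIT | VC [10, 14, 4]
  [9] addr=0x46 blk=4 s=0: VC-HIT | VC [10, 14, 8]
  [10] addr=0x88 blk=8 s=0: VC-HIT | VC [10, 14, 4]
  [11] addr=0xe7 blk=14 s=0: VC-HIT | VC [10, 8, 4]
  [12] addr=0x4e blk=4 s=0: VC-HIT | VC [10, 8, 14]
  [13] addr=0x80 blk=8 s=0: VC-HIT | VC [10, 4, 14]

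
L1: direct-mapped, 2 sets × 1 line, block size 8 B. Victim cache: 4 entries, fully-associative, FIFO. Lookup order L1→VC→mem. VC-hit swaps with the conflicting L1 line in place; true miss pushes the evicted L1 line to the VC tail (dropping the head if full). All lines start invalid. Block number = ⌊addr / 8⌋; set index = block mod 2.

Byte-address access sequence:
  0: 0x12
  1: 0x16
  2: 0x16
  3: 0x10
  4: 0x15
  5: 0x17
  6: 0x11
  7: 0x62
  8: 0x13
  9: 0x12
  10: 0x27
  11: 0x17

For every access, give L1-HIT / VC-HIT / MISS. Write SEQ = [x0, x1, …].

SEQ = [MISS, L1-HIT, L1-HIT, L1-HIT, L1-HIT, L1-HIT, L1-HIT, MISS, VC-HIT, L1-HIT, MISS, VC-HIT]

0: 0x12 (blk 2, set 0) → MISS  vc=[]
1: 0x16 (blk 2, set 0) → L1-HIT  vc=[]
2: 0x16 (blk 2, set 0) → L1-HIT  vc=[]
3: 0x10 (blk 2, set 0) → L1-HIT  vc=[]
4: 0x15 (blk 2, set 0) → L1-HIT  vc=[]
5: 0x17 (blk 2, set 0) → L1-HIT  vc=[]
6: 0x11 (blk 2, set 0) → L1-HIT  vc=[]
7: 0x62 (blk 12, set 0) → MISS  vc=[2]
8: 0x13 (blk 2, set 0) → VC-HIT  vc=[12]
9: 0x12 (blk 2, set 0) → L1-HIT  vc=[12]
10: 0x27 (blk 4, set 0) → MISS  vc=[12, 2]
11: 0x17 (blk 2, set 0) → VC-HIT  vc=[12, 4]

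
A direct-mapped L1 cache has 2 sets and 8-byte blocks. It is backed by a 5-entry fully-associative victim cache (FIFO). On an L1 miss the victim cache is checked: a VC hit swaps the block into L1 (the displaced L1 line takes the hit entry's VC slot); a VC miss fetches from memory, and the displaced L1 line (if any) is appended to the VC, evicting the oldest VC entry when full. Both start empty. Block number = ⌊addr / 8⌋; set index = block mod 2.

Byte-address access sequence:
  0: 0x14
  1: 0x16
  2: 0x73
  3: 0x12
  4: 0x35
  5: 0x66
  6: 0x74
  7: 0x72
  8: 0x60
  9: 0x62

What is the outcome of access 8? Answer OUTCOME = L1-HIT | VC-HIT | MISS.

OUTCOME = VC-HIT

#0 0x14→b2/s0 MISS; vc=[]
#1 0x16→b2/s0 L1-HIT; vc=[]
#2 0x73→b14/s0 MISS; vc=[2]
#3 0x12→b2/s0 VC-HIT; vc=[14]
#4 0x35→b6/s0 MISS; vc=[14,2]
#5 0x66→b12/s0 MISS; vc=[14,2,6]
#6 0x74→b14/s0 VC-HIT; vc=[12,2,6]
#7 0x72→b14/s0 L1-HIT; vc=[12,2,6]
#8 0x60→b12/s0 VC-HIT; vc=[14,2,6]
#9 0x62→b12/s0 L1-HIT; vc=[14,2,6]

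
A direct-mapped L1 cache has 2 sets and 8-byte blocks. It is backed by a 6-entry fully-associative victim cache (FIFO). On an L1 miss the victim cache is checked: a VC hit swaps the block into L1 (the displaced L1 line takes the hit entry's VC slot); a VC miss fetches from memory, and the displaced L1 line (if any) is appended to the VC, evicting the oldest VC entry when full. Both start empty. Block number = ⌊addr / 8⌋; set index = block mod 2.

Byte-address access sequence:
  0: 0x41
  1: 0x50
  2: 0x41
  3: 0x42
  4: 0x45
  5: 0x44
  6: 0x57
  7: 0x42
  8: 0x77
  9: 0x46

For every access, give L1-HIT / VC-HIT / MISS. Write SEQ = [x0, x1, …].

  [0] addr=0x41 blk=8 s=0: MISS | VC []
  [1] addr=0x50 blk=10 s=0: MISS | VC [8]
  [2] addr=0x41 blk=8 s=0: VC-HIT | VC [10]
  [3] addr=0x42 blk=8 s=0: L1-HIT | VC [10]
  [4] addr=0x45 blk=8 s=0: L1-HIT | VC [10]
  [5] addr=0x44 blk=8 s=0: L1-HIT | VC [10]
  [6] addr=0x57 blk=10 s=0: VC-HIT | VC [8]
  [7] addr=0x42 blk=8 s=0: VC-HIT | VC [10]
  [8] addr=0x77 blk=14 s=0: MISS | VC [10, 8]
  [9] addr=0x46 blk=8 s=0: VC-HIT | VC [10, 14]

SEQ = [MISS, MISS, VC-HIT, L1-HIT, L1-HIT, L1-HIT, VC-HIT, VC-HIT, MISS, VC-HIT]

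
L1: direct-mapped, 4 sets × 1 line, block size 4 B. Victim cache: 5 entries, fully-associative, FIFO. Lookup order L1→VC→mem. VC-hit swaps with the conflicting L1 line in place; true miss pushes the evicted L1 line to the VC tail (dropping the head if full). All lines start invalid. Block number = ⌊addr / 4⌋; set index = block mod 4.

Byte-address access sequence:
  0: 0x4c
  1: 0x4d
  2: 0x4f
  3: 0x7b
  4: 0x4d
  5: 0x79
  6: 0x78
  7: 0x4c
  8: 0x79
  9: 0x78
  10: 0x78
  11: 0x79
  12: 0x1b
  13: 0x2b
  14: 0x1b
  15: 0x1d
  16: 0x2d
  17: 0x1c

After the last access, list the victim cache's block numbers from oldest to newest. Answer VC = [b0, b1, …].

#0 0x4c→b19/s3 MISS; vc=[]
#1 0x4d→b19/s3 L1-HIT; vc=[]
#2 0x4f→b19/s3 L1-HIT; vc=[]
#3 0x7b→b30/s2 MISS; vc=[]
#4 0x4d→b19/s3 L1-HIT; vc=[]
#5 0x79→b30/s2 L1-HIT; vc=[]
#6 0x78→b30/s2 L1-HIT; vc=[]
#7 0x4c→b19/s3 L1-HIT; vc=[]
#8 0x79→b30/s2 L1-HIT; vc=[]
#9 0x78→b30/s2 L1-HIT; vc=[]
#10 0x78→b30/s2 L1-HIT; vc=[]
#11 0x79→b30/s2 L1-HIT; vc=[]
#12 0x1b→b6/s2 MISS; vc=[30]
#13 0x2b→b10/s2 MISS; vc=[30,6]
#14 0x1b→b6/s2 VC-HIT; vc=[30,10]
#15 0x1d→b7/s3 MISS; vc=[30,10,19]
#16 0x2d→b11/s3 MISS; vc=[30,10,19,7]
#17 0x1c→b7/s3 VC-HIT; vc=[30,10,19,11]

VC = [30, 10, 19, 11]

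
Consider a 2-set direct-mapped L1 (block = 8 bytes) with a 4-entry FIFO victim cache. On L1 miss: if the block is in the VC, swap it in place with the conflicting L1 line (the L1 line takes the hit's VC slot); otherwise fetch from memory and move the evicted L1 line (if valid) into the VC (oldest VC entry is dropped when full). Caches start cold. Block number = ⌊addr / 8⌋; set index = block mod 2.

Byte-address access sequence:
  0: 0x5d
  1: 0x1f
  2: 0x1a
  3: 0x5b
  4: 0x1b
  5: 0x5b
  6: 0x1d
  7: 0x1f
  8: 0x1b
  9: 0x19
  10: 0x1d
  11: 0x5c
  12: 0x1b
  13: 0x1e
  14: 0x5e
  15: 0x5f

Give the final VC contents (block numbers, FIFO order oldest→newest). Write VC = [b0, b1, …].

  [0] addr=0x5d blk=11 s=1: MISS | VC []
  [1] addr=0x1f blk=3 s=1: MISS | VC [11]
  [2] addr=0x1a blk=3 s=1: L1-HIT | VC [11]
  [3] addr=0x5b blk=11 s=1: VC-HIT | VC [3]
  [4] addr=0x1b blk=3 s=1: VC-HIT | VC [11]
  [5] addr=0x5b blk=11 s=1: VC-HIT | VC [3]
  [6] addr=0x1d blk=3 s=1: VC-HIT | VC [11]
  [7] addr=0x1f blk=3 s=1: L1-HIT | VC [11]
  [8] addr=0x1b blk=3 s=1: L1-HIT | VC [11]
  [9] addr=0x19 blk=3 s=1: L1-HIT | VC [11]
  [10] addr=0x1d blk=3 s=1: L1-HIT | VC [11]
  [11] addr=0x5c blk=11 s=1: VC-HIT | VC [3]
  [12] addr=0x1b blk=3 s=1: VC-HIT | VC [11]
  [13] addr=0x1e blk=3 s=1: L1-HIT | VC [11]
  [14] addr=0x5e blk=11 s=1: VC-HIT | VC [3]
  [15] addr=0x5f blk=11 s=1: L1-HIT | VC [3]

VC = [3]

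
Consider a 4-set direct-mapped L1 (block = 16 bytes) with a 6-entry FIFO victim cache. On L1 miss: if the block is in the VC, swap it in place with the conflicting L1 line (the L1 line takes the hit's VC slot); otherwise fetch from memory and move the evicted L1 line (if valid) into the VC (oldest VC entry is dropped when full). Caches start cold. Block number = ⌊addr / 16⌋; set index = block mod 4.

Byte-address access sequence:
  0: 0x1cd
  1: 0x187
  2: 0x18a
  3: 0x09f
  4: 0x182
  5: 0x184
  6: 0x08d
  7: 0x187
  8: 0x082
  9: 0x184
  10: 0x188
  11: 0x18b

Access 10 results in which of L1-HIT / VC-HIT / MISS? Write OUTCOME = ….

OUTCOME = L1-HIT

  [0] addr=0x1cd blk=28 s=0: MISS | VC []
  [1] addr=0x187 blk=24 s=0: MISS | VC [28]
  [2] addr=0x18a blk=24 s=0: L1-HIT | VC [28]
  [3] addr=0x9f blk=9 s=1: MISS | VC [28]
  [4] addr=0x182 blk=24 s=0: L1-HIT | VC [28]
  [5] addr=0x184 blk=24 s=0: L1-HIT | VC [28]
  [6] addr=0x8d blk=8 s=0: MISS | VC [28, 24]
  [7] addr=0x187 blk=24 s=0: VC-HIT | VC [28, 8]
  [8] addr=0x82 blk=8 s=0: VC-HIT | VC [28, 24]
  [9] addr=0x184 blk=24 s=0: VC-HIT | VC [28, 8]
  [10] addr=0x188 blk=24 s=0: L1-HIT | VC [28, 8]
  [11] addr=0x18b blk=24 s=0: L1-HIT | VC [28, 8]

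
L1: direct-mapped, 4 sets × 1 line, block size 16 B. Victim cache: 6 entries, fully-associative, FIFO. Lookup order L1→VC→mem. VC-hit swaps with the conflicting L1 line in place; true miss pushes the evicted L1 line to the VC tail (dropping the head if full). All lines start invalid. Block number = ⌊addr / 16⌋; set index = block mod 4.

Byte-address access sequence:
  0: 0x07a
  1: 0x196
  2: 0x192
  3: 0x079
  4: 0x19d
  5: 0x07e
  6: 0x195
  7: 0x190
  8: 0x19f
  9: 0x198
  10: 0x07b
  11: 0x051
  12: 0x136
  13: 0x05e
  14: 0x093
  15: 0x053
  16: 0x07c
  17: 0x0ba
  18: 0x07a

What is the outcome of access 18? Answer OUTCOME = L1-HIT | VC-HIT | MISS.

  [0] addr=0x7a blk=7 s=3: MISS | VC []
  [1] addr=0x196 blk=25 s=1: MISS | VC []
  [2] addr=0x192 blk=25 s=1: L1-HIT | VC []
  [3] addr=0x79 blk=7 s=3: L1-HIT | VC []
  [4] addr=0x19d blk=25 s=1: L1-HIT | VC []
  [5] addr=0x7e blk=7 s=3: L1-HIT | VC []
  [6] addr=0x195 blk=25 s=1: L1-HIT | VC []
  [7] addr=0x190 blk=25 s=1: L1-HIT | VC []
  [8] addr=0x19f blk=25 s=1: L1-HIT | VC []
  [9] addr=0x198 blk=25 s=1: L1-HIT | VC []
  [10] addr=0x7b blk=7 s=3: L1-HIT | VC []
  [11] addr=0x51 blk=5 s=1: MISS | VC [25]
  [12] addr=0x136 blk=19 s=3: MISS | VC [25, 7]
  [13] addr=0x5e blk=5 s=1: L1-HIT | VC [25, 7]
  [14] addr=0x93 blk=9 s=1: MISS | VC [25, 7, 5]
  [15] addr=0x53 blk=5 s=1: VC-HIT | VC [25, 7, 9]
  [16] addr=0x7c blk=7 s=3: VC-HIT | VC [25, 19, 9]
  [17] addr=0xba blk=11 s=3: MISS | VC [25, 19, 9, 7]
  [18] addr=0x7a blk=7 s=3: VC-HIT | VC [25, 19, 9, 11]

OUTCOME = VC-HIT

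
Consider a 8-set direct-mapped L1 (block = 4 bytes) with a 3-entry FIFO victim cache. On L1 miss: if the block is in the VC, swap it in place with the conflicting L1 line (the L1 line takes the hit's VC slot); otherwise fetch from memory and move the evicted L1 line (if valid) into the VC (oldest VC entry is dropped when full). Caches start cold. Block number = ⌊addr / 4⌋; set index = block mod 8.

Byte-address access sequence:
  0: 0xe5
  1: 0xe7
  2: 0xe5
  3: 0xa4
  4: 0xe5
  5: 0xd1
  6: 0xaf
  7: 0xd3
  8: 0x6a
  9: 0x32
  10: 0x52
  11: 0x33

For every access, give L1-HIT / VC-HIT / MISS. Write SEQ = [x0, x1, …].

#0 0xe5→b57/s1 MISS; vc=[]
#1 0xe7→b57/s1 L1-HIT; vc=[]
#2 0xe5→b57/s1 L1-HIT; vc=[]
#3 0xa4→b41/s1 MISS; vc=[57]
#4 0xe5→b57/s1 VC-HIT; vc=[41]
#5 0xd1→b52/s4 MISS; vc=[41]
#6 0xaf→b43/s3 MISS; vc=[41]
#7 0xd3→b52/s4 L1-HIT; vc=[41]
#8 0x6a→b26/s2 MISS; vc=[41]
#9 0x32→b12/s4 MISS; vc=[41,52]
#10 0x52→b20/s4 MISS; vc=[41,52,12]
#11 0x33→b12/s4 VC-HIT; vc=[41,52,20]

SEQ = [MISS, L1-HIT, L1-HIT, MISS, VC-HIT, MISS, MISS, L1-HIT, MISS, MISS, MISS, VC-HIT]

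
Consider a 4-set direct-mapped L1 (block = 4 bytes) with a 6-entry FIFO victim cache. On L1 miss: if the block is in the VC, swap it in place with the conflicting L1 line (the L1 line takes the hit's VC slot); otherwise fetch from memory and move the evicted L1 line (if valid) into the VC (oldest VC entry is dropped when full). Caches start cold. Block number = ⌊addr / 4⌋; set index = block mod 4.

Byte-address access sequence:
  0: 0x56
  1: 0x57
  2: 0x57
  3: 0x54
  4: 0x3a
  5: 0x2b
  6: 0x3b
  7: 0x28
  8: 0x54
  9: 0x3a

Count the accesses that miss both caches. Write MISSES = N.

MISSES = 3

0: 0x56 (blk 21, set 1) → MISS  vc=[]
1: 0x57 (blk 21, set 1) → L1-HIT  vc=[]
2: 0x57 (blk 21, set 1) → L1-HIT  vc=[]
3: 0x54 (blk 21, set 1) → L1-HIT  vc=[]
4: 0x3a (blk 14, set 2) → MISS  vc=[]
5: 0x2b (blk 10, set 2) → MISS  vc=[14]
6: 0x3b (blk 14, set 2) → VC-HIT  vc=[10]
7: 0x28 (blk 10, set 2) → VC-HIT  vc=[14]
8: 0x54 (blk 21, set 1) → L1-HIT  vc=[14]
9: 0x3a (blk 14, set 2) → VC-HIT  vc=[10]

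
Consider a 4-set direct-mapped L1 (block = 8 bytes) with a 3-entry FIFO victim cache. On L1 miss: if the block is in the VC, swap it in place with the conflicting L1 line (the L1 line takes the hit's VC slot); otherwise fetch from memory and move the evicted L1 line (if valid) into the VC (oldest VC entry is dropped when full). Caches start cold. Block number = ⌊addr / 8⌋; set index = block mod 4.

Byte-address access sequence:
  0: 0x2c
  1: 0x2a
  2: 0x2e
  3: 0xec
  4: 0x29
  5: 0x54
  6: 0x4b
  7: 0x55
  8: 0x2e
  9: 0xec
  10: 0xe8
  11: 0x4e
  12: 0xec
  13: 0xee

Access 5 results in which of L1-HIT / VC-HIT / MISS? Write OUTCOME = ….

OUTCOME = MISS

0: 0x2c (blk 5, set 1) → MISS  vc=[]
1: 0x2a (blk 5, set 1) → L1-HIT  vc=[]
2: 0x2e (blk 5, set 1) → L1-HIT  vc=[]
3: 0xec (blk 29, set 1) → MISS  vc=[5]
4: 0x29 (blk 5, set 1) → VC-HIT  vc=[29]
5: 0x54 (blk 10, set 2) → MISS  vc=[29]
6: 0x4b (blk 9, set 1) → MISS  vc=[29, 5]
7: 0x55 (blk 10, set 2) → L1-HIT  vc=[29, 5]
8: 0x2e (blk 5, set 1) → VC-HIT  vc=[29, 9]
9: 0xec (blk 29, set 1) → VC-HIT  vc=[5, 9]
10: 0xe8 (blk 29, set 1) → L1-HIT  vc=[5, 9]
11: 0x4e (blk 9, set 1) → VC-HIT  vc=[5, 29]
12: 0xec (blk 29, set 1) → VC-HIT  vc=[5, 9]
13: 0xee (blk 29, set 1) → L1-HIT  vc=[5, 9]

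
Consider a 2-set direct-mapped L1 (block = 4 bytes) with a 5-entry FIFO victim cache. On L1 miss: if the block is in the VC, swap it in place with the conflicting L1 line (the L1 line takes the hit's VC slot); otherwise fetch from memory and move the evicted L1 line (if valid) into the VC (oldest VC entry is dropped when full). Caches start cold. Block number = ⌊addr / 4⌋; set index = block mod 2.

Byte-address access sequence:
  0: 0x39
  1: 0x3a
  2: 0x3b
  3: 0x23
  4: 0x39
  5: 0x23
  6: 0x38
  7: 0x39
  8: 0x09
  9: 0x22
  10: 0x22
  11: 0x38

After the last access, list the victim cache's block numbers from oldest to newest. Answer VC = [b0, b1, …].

  [0] addr=0x39 blk=14 s=0: MISS | VC []
  [1] addr=0x3a blk=14 s=0: L1-HIT | VC []
  [2] addr=0x3b blk=14 s=0: L1-HIT | VC []
  [3] addr=0x23 blk=8 s=0: MISS | VC [14]
  [4] addr=0x39 blk=14 s=0: VC-HIT | VC [8]
  [5] addr=0x23 blk=8 s=0: VC-HIT | VC [14]
  [6] addr=0x38 blk=14 s=0: VC-HIT | VC [8]
  [7] addr=0x39 blk=14 s=0: L1-HIT | VC [8]
  [8] addr=0x9 blk=2 s=0: MISS | VC [8, 14]
  [9] addr=0x22 blk=8 s=0: VC-HIT | VC [2, 14]
  [10] addr=0x22 blk=8 s=0: L1-HIT | VC [2, 14]
  [11] addr=0x38 blk=14 s=0: VC-HIT | VC [2, 8]

VC = [2, 8]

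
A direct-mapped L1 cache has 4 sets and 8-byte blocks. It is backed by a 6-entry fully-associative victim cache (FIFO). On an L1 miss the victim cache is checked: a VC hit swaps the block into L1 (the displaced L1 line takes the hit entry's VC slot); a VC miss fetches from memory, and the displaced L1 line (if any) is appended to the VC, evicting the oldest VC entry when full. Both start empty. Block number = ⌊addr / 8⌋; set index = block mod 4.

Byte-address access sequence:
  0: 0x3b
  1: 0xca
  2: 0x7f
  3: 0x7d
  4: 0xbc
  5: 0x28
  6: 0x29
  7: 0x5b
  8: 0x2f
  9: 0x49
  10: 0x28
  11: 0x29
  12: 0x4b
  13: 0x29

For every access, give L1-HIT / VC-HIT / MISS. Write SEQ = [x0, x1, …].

SEQ = [MISS, MISS, MISS, L1-HIT, MISS, MISS, L1-HIT, MISS, L1-HIT, MISS, VC-HIT, L1-HIT, VC-HIT, VC-HIT]

0: 0x3b (blk 7, set 3) → MISS  vc=[]
1: 0xca (blk 25, set 1) → MISS  vc=[]
2: 0x7f (blk 15, set 3) → MISS  vc=[7]
3: 0x7d (blk 15, set 3) → L1-HIT  vc=[7]
4: 0xbc (blk 23, set 3) → MISS  vc=[7, 15]
5: 0x28 (blk 5, set 1) → MISS  vc=[7, 15, 25]
6: 0x29 (blk 5, set 1) → L1-HIT  vc=[7, 15, 25]
7: 0x5b (blk 11, set 3) → MISS  vc=[7, 15, 25, 23]
8: 0x2f (blk 5, set 1) → L1-HIT  vc=[7, 15, 25, 23]
9: 0x49 (blk 9, set 1) → MISS  vc=[7, 15, 25, 23, 5]
10: 0x28 (blk 5, set 1) → VC-HIT  vc=[7, 15, 25, 23, 9]
11: 0x29 (blk 5, set 1) → L1-HIT  vc=[7, 15, 25, 23, 9]
12: 0x4b (blk 9, set 1) → VC-HIT  vc=[7, 15, 25, 23, 5]
13: 0x29 (blk 5, set 1) → VC-HIT  vc=[7, 15, 25, 23, 9]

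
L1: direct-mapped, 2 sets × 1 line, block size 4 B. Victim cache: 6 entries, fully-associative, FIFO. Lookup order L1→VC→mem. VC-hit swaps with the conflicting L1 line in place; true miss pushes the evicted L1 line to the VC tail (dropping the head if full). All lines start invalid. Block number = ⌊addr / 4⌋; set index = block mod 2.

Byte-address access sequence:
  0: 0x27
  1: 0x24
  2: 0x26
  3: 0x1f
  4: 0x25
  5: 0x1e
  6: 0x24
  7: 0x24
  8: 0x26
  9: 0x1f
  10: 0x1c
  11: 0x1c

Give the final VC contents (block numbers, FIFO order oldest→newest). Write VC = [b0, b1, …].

0: 0x27 (blk 9, set 1) → MISS  vc=[]
1: 0x24 (blk 9, set 1) → L1-HIT  vc=[]
2: 0x26 (blk 9, set 1) → L1-HIT  vc=[]
3: 0x1f (blk 7, set 1) → MISS  vc=[9]
4: 0x25 (blk 9, set 1) → VC-HIT  vc=[7]
5: 0x1e (blk 7, set 1) → VC-HIT  vc=[9]
6: 0x24 (blk 9, set 1) → VC-HIT  vc=[7]
7: 0x24 (blk 9, set 1) → L1-HIT  vc=[7]
8: 0x26 (blk 9, set 1) → L1-HIT  vc=[7]
9: 0x1f (blk 7, set 1) → VC-HIT  vc=[9]
10: 0x1c (blk 7, set 1) → L1-HIT  vc=[9]
11: 0x1c (blk 7, set 1) → L1-HIT  vc=[9]

VC = [9]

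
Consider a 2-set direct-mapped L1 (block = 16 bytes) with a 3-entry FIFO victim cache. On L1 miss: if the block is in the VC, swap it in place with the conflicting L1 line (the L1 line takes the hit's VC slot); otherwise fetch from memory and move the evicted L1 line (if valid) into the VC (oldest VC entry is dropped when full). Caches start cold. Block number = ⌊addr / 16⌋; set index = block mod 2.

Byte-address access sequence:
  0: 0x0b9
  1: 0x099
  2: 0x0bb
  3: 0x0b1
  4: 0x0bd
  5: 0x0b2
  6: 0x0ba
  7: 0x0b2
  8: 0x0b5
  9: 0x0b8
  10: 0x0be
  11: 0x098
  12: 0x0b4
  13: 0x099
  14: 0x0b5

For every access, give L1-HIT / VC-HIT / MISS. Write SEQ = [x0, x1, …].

SEQ = [MISS, MISS, VC-HIT, L1-HIT, L1-HIT, L1-HIT, L1-HIT, L1-HIT, L1-HIT, L1-HIT, L1-HIT, VC-HIT, VC-HIT, VC-HIT, VC-HIT]

0: 0xb9 (blk 11, set 1) → MISS  vc=[]
1: 0x99 (blk 9, set 1) → MISS  vc=[11]
2: 0xbb (blk 11, set 1) → VC-HIT  vc=[9]
3: 0xb1 (blk 11, set 1) → L1-HIT  vc=[9]
4: 0xbd (blk 11, set 1) → L1-HIT  vc=[9]
5: 0xb2 (blk 11, set 1) → L1-HIT  vc=[9]
6: 0xba (blk 11, set 1) → L1-HIT  vc=[9]
7: 0xb2 (blk 11, set 1) → L1-HIT  vc=[9]
8: 0xb5 (blk 11, set 1) → L1-HIT  vc=[9]
9: 0xb8 (blk 11, set 1) → L1-HIT  vc=[9]
10: 0xbe (blk 11, set 1) → L1-HIT  vc=[9]
11: 0x98 (blk 9, set 1) → VC-HIT  vc=[11]
12: 0xb4 (blk 11, set 1) → VC-HIT  vc=[9]
13: 0x99 (blk 9, set 1) → VC-HIT  vc=[11]
14: 0xb5 (blk 11, set 1) → VC-HIT  vc=[9]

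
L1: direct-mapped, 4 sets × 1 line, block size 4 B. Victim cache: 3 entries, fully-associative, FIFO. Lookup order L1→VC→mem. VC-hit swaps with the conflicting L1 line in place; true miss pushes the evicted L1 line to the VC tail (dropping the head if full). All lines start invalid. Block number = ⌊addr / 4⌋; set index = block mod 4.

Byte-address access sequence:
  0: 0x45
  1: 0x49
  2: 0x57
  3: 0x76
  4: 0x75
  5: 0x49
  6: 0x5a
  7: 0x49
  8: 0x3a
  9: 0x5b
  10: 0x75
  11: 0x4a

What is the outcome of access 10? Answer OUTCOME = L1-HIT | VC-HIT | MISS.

OUTCOME = L1-HIT

0: 0x45 (blk 17, set 1) → MISS  vc=[]
1: 0x49 (blk 18, set 2) → MISS  vc=[]
2: 0x57 (blk 21, set 1) → MISS  vc=[17]
3: 0x76 (blk 29, set 1) → MISS  vc=[17, 21]
4: 0x75 (blk 29, set 1) → L1-HIT  vc=[17, 21]
5: 0x49 (blk 18, set 2) → L1-HIT  vc=[17, 21]
6: 0x5a (blk 22, set 2) → MISS  vc=[17, 21, 18]
7: 0x49 (blk 18, set 2) → VC-HIT  vc=[17, 21, 22]
8: 0x3a (blk 14, set 2) → MISS  vc=[21, 22, 18]
9: 0x5b (blk 22, set 2) → VC-HIT  vc=[21, 14, 18]
10: 0x75 (blk 29, set 1) → L1-HIT  vc=[21, 14, 18]
11: 0x4a (blk 18, set 2) → VC-HIT  vc=[21, 14, 22]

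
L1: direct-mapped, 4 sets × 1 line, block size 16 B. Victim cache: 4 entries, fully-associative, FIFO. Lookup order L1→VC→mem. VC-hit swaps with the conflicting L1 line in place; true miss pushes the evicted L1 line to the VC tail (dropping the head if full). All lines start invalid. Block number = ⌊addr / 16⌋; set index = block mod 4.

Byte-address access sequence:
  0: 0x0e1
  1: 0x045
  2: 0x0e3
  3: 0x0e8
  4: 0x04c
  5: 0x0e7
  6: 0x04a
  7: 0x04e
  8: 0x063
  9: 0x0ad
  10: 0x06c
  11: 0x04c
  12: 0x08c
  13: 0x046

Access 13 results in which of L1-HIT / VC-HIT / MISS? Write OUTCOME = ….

0: 0xe1 (blk 14, set 2) → MISS  vc=[]
1: 0x45 (blk 4, set 0) → MISS  vc=[]
2: 0xe3 (blk 14, set 2) → L1-HIT  vc=[]
3: 0xe8 (blk 14, set 2) → L1-HIT  vc=[]
4: 0x4c (blk 4, set 0) → L1-HIT  vc=[]
5: 0xe7 (blk 14, set 2) → L1-HIT  vc=[]
6: 0x4a (blk 4, set 0) → L1-HIT  vc=[]
7: 0x4e (blk 4, set 0) → L1-HIT  vc=[]
8: 0x63 (blk 6, set 2) → MISS  vc=[14]
9: 0xad (blk 10, set 2) → MISS  vc=[14, 6]
10: 0x6c (blk 6, set 2) → VC-HIT  vc=[14, 10]
11: 0x4c (blk 4, set 0) → L1-HIT  vc=[14, 10]
12: 0x8c (blk 8, set 0) → MISS  vc=[14, 10, 4]
13: 0x46 (blk 4, set 0) → VC-HIT  vc=[14, 10, 8]

OUTCOME = VC-HIT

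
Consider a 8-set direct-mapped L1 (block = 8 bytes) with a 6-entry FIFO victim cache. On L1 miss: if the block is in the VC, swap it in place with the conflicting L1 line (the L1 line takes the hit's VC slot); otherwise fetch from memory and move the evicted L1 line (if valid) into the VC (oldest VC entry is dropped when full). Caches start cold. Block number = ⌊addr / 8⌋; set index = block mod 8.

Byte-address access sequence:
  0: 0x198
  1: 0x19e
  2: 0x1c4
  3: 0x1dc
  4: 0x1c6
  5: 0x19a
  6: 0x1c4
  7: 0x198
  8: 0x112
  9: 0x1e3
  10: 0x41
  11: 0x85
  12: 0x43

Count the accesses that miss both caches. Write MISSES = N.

#0 0x198→b51/s3 MISS; vc=[]
#1 0x19e→b51/s3 L1-HIT; vc=[]
#2 0x1c4→b56/s0 MISS; vc=[]
#3 0x1dc→b59/s3 MISS; vc=[51]
#4 0x1c6→b56/s0 L1-HIT; vc=[51]
#5 0x19a→b51/s3 VC-HIT; vc=[59]
#6 0x1c4→b56/s0 L1-HIT; vc=[59]
#7 0x198→b51/s3 L1-HIT; vc=[59]
#8 0x112→b34/s2 MISS; vc=[59]
#9 0x1e3→b60/s4 MISS; vc=[59]
#10 0x41→b8/s0 MISS; vc=[59,56]
#11 0x85→b16/s0 MISS; vc=[59,56,8]
#12 0x43→b8/s0 VC-HIT; vc=[59,56,16]

MISSES = 7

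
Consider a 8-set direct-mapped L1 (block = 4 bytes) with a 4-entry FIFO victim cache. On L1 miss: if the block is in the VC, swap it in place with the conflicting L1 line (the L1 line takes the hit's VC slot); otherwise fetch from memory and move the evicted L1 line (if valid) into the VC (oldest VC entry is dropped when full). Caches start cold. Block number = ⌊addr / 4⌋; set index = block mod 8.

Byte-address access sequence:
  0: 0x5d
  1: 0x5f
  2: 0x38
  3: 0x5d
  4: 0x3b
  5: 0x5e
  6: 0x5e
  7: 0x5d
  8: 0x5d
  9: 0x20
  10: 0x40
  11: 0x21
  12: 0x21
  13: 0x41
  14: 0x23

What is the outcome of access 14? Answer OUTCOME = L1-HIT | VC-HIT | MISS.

  [0] addr=0x5d blk=23 s=7: MISS | VC []
  [1] addr=0x5f blk=23 s=7: L1-HIT | VC []
  [2] addr=0x38 blk=14 s=6: MISS | VC []
  [3] addr=0x5d blk=23 s=7: L1-HIT | VC []
  [4] addr=0x3b blk=14 s=6: L1-HIT | VC []
  [5] addr=0x5e blk=23 s=7: L1-HIT | VC []
  [6] addr=0x5e blk=23 s=7: L1-HIT | VC []
  [7] addr=0x5d blk=23 s=7: L1-HIT | VC []
  [8] addr=0x5d blk=23 s=7: L1-HIT | VC []
  [9] addr=0x20 blk=8 s=0: MISS | VC []
  [10] addr=0x40 blk=16 s=0: MISS | VC [8]
  [11] addr=0x21 blk=8 s=0: VC-HIT | VC [16]
  [12] addr=0x21 blk=8 s=0: L1-HIT | VC [16]
  [13] addr=0x41 blk=16 s=0: VC-HIT | VC [8]
  [14] addr=0x23 blk=8 s=0: VC-HIT | VC [16]

OUTCOME = VC-HIT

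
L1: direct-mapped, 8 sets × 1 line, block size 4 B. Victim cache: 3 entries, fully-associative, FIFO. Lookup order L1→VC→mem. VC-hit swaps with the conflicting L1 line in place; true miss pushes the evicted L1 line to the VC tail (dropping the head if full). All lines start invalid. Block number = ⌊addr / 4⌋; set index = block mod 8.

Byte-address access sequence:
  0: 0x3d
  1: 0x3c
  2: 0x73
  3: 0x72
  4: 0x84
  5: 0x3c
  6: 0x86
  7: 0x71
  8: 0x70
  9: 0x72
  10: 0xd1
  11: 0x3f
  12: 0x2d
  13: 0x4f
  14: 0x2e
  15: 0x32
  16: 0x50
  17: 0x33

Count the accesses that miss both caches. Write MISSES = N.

#0 0x3d→b15/s7 MISS; vc=[]
#1 0x3c→b15/s7 L1-HIT; vc=[]
#2 0x73→b28/s4 MISS; vc=[]
#3 0x72→b28/s4 L1-HIT; vc=[]
#4 0x84→b33/s1 MISS; vc=[]
#5 0x3c→b15/s7 L1-HIT; vc=[]
#6 0x86→b33/s1 L1-HIT; vc=[]
#7 0x71→b28/s4 L1-HIT; vc=[]
#8 0x70→b28/s4 L1-HIT; vc=[]
#9 0x72→b28/s4 L1-HIT; vc=[]
#10 0xd1→b52/s4 MISS; vc=[28]
#11 0x3f→b15/s7 L1-HIT; vc=[28]
#12 0x2d→b11/s3 MISS; vc=[28]
#13 0x4f→b19/s3 MISS; vc=[28,11]
#14 0x2e→b11/s3 VC-HIT; vc=[28,19]
#15 0x32→b12/s4 MISS; vc=[28,19,52]
#16 0x50→b20/s4 MISS; vc=[19,52,12]
#17 0x33→b12/s4 VC-HIT; vc=[19,52,20]

MISSES = 8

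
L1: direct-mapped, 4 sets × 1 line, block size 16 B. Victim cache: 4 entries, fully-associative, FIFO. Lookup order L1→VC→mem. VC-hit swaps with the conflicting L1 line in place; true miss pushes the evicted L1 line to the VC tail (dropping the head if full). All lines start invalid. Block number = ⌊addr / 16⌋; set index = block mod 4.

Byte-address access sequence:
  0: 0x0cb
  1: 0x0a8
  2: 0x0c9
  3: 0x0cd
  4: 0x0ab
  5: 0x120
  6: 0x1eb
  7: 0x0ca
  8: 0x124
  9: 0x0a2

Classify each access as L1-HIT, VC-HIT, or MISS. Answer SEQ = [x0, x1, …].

SEQ = [MISS, MISS, L1-HIT, L1-HIT, L1-HIT, MISS, MISS, L1-HIT, VC-HIT, VC-HIT]

0: 0xcb (blk 12, set 0) → MISS  vc=[]
1: 0xa8 (blk 10, set 2) → MISS  vc=[]
2: 0xc9 (blk 12, set 0) → L1-HIT  vc=[]
3: 0xcd (blk 12, set 0) → L1-HIT  vc=[]
4: 0xab (blk 10, set 2) → L1-HIT  vc=[]
5: 0x120 (blk 18, set 2) → MISS  vc=[10]
6: 0x1eb (blk 30, set 2) → MISS  vc=[10, 18]
7: 0xca (blk 12, set 0) → L1-HIT  vc=[10, 18]
8: 0x124 (blk 18, set 2) → VC-HIT  vc=[10, 30]
9: 0xa2 (blk 10, set 2) → VC-HIT  vc=[18, 30]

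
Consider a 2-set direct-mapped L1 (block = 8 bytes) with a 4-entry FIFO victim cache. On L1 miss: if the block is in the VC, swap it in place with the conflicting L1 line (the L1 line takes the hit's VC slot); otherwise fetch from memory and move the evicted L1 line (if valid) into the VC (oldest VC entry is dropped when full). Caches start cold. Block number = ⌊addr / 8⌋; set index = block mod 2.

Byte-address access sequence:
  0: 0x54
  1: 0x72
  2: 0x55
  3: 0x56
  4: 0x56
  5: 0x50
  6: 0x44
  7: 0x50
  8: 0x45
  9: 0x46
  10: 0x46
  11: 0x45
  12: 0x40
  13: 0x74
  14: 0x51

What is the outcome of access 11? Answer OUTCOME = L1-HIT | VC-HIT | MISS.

#0 0x54→b10/s0 MISS; vc=[]
#1 0x72→b14/s0 MISS; vc=[10]
#2 0x55→b10/s0 VC-HIT; vc=[14]
#3 0x56→b10/s0 L1-HIT; vc=[14]
#4 0x56→b10/s0 L1-HIT; vc=[14]
#5 0x50→b10/s0 L1-HIT; vc=[14]
#6 0x44→b8/s0 MISS; vc=[14,10]
#7 0x50→b10/s0 VC-HIT; vc=[14,8]
#8 0x45→b8/s0 VC-HIT; vc=[14,10]
#9 0x46→b8/s0 L1-HIT; vc=[14,10]
#10 0x46→b8/s0 L1-HIT; vc=[14,10]
#11 0x45→b8/s0 L1-HIT; vc=[14,10]
#12 0x40→b8/s0 L1-HIT; vc=[14,10]
#13 0x74→b14/s0 VC-HIT; vc=[8,10]
#14 0x51→b10/s0 VC-HIT; vc=[8,14]

OUTCOME = L1-HIT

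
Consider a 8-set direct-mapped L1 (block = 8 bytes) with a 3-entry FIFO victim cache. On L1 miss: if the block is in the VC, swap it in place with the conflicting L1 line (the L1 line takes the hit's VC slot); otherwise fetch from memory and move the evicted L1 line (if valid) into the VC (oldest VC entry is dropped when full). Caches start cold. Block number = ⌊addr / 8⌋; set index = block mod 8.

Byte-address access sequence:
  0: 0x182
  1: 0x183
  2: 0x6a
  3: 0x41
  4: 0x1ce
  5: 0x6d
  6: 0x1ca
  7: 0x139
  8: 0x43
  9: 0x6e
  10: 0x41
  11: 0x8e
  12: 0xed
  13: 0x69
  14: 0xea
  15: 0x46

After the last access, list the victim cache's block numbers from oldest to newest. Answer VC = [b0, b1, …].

VC = [48, 57, 13]

  [0] addr=0x182 blk=48 s=0: MISS | VC []
  [1] addr=0x183 blk=48 s=0: L1-HIT | VC []
  [2] addr=0x6a blk=13 s=5: MISS | VC []
  [3] addr=0x41 blk=8 s=0: MISS | VC [48]
  [4] addr=0x1ce blk=57 s=1: MISS | VC [48]
  [5] addr=0x6d blk=13 s=5: L1-HIT | VC [48]
  [6] addr=0x1ca blk=57 s=1: L1-HIT | VC [48]
  [7] addr=0x139 blk=39 s=7: MISS | VC [48]
  [8] addr=0x43 blk=8 s=0: L1-HIT | VC [48]
  [9] addr=0x6e blk=13 s=5: L1-HIT | VC [48]
  [10] addr=0x41 blk=8 s=0: L1-HIT | VC [48]
  [11] addr=0x8e blk=17 s=1: MISS | VC [48, 57]
  [12] addr=0xed blk=29 s=5: MISS | VC [48, 57, 13]
  [13] addr=0x69 blk=13 s=5: VC-HIT | VC [48, 57, 29]
  [14] addr=0xea blk=29 s=5: VC-HIT | VC [48, 57, 13]
  [15] addr=0x46 blk=8 s=0: L1-HIT | VC [48, 57, 13]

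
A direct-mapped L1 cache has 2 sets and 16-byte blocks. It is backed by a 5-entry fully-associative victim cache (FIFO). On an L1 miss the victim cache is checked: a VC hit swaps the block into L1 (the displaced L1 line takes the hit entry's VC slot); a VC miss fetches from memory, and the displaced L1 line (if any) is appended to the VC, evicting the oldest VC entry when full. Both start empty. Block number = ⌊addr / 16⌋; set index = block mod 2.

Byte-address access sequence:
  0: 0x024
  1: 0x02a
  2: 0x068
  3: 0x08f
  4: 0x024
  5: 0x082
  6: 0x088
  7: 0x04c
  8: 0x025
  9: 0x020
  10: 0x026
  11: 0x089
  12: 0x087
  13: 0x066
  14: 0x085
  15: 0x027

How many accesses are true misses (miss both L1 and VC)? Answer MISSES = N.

  [0] addr=0x24 blk=2 s=0: MISS | VC []
  [1] addr=0x2a blk=2 s=0: L1-HIT | VC []
  [2] addr=0x68 blk=6 s=0: MISS | VC [2]
  [3] addr=0x8f blk=8 s=0: MISS | VC [2, 6]
  [4] addr=0x24 blk=2 s=0: VC-HIT | VC [8, 6]
  [5] addr=0x82 blk=8 s=0: VC-HIT | VC [2, 6]
  [6] addr=0x88 blk=8 s=0: L1-HIT | VC [2, 6]
  [7] addr=0x4c blk=4 s=0: MISS | VC [2, 6, 8]
  [8] addr=0x25 blk=2 s=0: VC-HIT | VC [4, 6, 8]
  [9] addr=0x20 blk=2 s=0: L1-HIT | VC [4, 6, 8]
  [10] addr=0x26 blk=2 s=0: L1-HIT | VC [4, 6, 8]
  [11] addr=0x89 blk=8 s=0: VC-HIT | VC [4, 6, 2]
  [12] addr=0x87 blk=8 s=0: L1-HIT | VC [4, 6, 2]
  [13] addr=0x66 blk=6 s=0: VC-HIT | VC [4, 8, 2]
  [14] addr=0x85 blk=8 s=0: VC-HIT | VC [4, 6, 2]
  [15] addr=0x27 blk=2 s=0: VC-HIT | VC [4, 6, 8]

MISSES = 4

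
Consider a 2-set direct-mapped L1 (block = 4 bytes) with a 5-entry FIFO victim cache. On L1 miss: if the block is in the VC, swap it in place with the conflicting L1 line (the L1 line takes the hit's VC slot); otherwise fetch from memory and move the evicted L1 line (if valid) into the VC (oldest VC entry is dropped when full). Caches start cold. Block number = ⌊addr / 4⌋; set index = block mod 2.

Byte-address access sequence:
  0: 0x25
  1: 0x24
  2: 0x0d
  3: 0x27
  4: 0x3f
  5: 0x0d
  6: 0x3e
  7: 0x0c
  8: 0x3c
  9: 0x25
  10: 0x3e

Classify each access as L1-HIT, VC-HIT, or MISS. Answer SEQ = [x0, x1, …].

SEQ = [MISS, L1-HIT, MISS, VC-HIT, MISS, VC-HIT, VC-HIT, VC-HIT, VC-HIT, VC-HIT, VC-HIT]

#0 0x25→b9/s1 MISS; vc=[]
#1 0x24→b9/s1 L1-HIT; vc=[]
#2 0xd→b3/s1 MISS; vc=[9]
#3 0x27→b9/s1 VC-HIT; vc=[3]
#4 0x3f→b15/s1 MISS; vc=[3,9]
#5 0xd→b3/s1 VC-HIT; vc=[15,9]
#6 0x3e→b15/s1 VC-HIT; vc=[3,9]
#7 0xc→b3/s1 VC-HIT; vc=[15,9]
#8 0x3c→b15/s1 VC-HIT; vc=[3,9]
#9 0x25→b9/s1 VC-HIT; vc=[3,15]
#10 0x3e→b15/s1 VC-HIT; vc=[3,9]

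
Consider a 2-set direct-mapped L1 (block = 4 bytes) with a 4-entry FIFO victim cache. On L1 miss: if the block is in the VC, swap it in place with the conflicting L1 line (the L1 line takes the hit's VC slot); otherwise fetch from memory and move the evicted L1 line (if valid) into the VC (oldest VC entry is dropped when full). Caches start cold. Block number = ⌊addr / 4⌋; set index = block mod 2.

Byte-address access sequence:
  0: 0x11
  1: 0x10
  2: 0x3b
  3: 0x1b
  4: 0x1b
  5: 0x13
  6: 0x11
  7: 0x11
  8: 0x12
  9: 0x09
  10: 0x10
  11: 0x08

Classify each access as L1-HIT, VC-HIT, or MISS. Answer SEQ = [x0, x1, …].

  [0] addr=0x11 blk=4 s=0: MISS | VC []
  [1] addr=0x10 blk=4 s=0: L1-HIT | VC []
  [2] addr=0x3b blk=14 s=0: MISS | VC [4]
  [3] addr=0x1b blk=6 s=0: MISS | VC [4, 14]
  [4] addr=0x1b blk=6 s=0: L1-HIT | VC [4, 14]
  [5] addr=0x13 blk=4 s=0: VC-HIT | VC [6, 14]
  [6] addr=0x11 blk=4 s=0: L1-HIT | VC [6, 14]
  [7] addr=0x11 blk=4 s=0: L1-HIT | VC [6, 14]
  [8] addr=0x12 blk=4 s=0: L1-HIT | VC [6, 14]
  [9] addr=0x9 blk=2 s=0: MISS | VC [6, 14, 4]
  [10] addr=0x10 blk=4 s=0: VC-HIT | VC [6, 14, 2]
  [11] addr=0x8 blk=2 s=0: VC-HIT | VC [6, 14, 4]

SEQ = [MISS, L1-HIT, MISS, MISS, L1-HIT, VC-HIT, L1-HIT, L1-HIT, L1-HIT, MISS, VC-HIT, VC-HIT]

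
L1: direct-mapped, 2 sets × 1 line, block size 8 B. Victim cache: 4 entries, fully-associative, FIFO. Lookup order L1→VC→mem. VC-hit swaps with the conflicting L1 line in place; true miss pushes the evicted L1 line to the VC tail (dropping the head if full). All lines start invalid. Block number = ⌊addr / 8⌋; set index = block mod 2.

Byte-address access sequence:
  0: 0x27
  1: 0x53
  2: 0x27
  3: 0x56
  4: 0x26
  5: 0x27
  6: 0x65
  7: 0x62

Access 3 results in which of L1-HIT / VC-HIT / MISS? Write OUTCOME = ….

0: 0x27 (blk 4, set 0) → MISS  vc=[]
1: 0x53 (blk 10, set 0) → MISS  vc=[4]
2: 0x27 (blk 4, set 0) → VC-HIT  vc=[10]
3: 0x56 (blk 10, set 0) → VC-HIT  vc=[4]
4: 0x26 (blk 4, set 0) → VC-HIT  vc=[10]
5: 0x27 (blk 4, set 0) → L1-HIT  vc=[10]
6: 0x65 (blk 12, set 0) → MISS  vc=[10, 4]
7: 0x62 (blk 12, set 0) → L1-HIT  vc=[10, 4]

OUTCOME = VC-HIT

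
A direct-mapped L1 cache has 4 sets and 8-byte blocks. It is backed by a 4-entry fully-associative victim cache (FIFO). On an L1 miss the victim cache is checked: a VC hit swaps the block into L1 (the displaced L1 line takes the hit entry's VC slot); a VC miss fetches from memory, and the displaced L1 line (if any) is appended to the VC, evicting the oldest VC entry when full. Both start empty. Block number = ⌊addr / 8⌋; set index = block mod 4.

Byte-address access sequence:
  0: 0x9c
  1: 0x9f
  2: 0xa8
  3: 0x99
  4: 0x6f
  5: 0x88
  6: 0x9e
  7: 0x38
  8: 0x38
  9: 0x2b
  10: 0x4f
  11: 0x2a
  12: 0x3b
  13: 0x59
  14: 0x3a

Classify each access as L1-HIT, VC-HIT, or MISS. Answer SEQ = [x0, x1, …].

SEQ = [MISS, L1-HIT, MISS, L1-HIT, MISS, MISS, L1-HIT, MISS, L1-HIT, MISS, MISS, VC-HIT, L1-HIT, MISS, VC-HIT]

  [0] addr=0x9c blk=19 s=3: MISS | VC []
  [1] addr=0x9f blk=19 s=3: L1-HIT | VC []
  [2] addr=0xa8 blk=21 s=1: MISS | VC []
  [3] addr=0x99 blk=19 s=3: L1-HIT | VC []
  [4] addr=0x6f blk=13 s=1: MISS | VC [21]
  [5] addr=0x88 blk=17 s=1: MISS | VC [21, 13]
  [6] addr=0x9e blk=19 s=3: L1-HIT | VC [21, 13]
  [7] addr=0x38 blk=7 s=3: MISS | VC [21, 13, 19]
  [8] addr=0x38 blk=7 s=3: L1-HIT | VC [21, 13, 19]
  [9] addr=0x2b blk=5 s=1: MISS | VC [21, 13, 19, 17]
  [10] addr=0x4f blk=9 s=1: MISS | VC [13, 19, 17, 5]
  [11] addr=0x2a blk=5 s=1: VC-HIT | VC [13, 19, 17, 9]
  [12] addr=0x3b blk=7 s=3: L1-HIT | VC [13, 19, 17, 9]
  [13] addr=0x59 blk=11 s=3: MISS | VC [19, 17, 9, 7]
  [14] addr=0x3a blk=7 s=3: VC-HIT | VC [19, 17, 9, 11]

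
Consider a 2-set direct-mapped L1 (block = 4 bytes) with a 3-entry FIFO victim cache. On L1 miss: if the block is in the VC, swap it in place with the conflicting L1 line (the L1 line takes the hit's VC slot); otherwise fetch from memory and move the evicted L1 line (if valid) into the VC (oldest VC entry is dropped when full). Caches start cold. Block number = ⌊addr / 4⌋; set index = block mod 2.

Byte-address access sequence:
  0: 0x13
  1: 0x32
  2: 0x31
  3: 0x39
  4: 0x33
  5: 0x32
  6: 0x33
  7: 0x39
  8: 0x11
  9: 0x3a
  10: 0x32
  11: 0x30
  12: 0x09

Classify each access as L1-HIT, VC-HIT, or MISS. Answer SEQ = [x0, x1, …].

SEQ = [MISS, MISS, L1-HIT, MISS, VC-HIT, L1-HIT, L1-HIT, VC-HIT, VC-HIT, VC-HIT, VC-HIT, L1-HIT, MISS]

#0 0x13→b4/s0 MISS; vc=[]
#1 0x32→b12/s0 MISS; vc=[4]
#2 0x31→b12/s0 L1-HIT; vc=[4]
#3 0x39→b14/s0 MISS; vc=[4,12]
#4 0x33→b12/s0 VC-HIT; vc=[4,14]
#5 0x32→b12/s0 L1-HIT; vc=[4,14]
#6 0x33→b12/s0 L1-HIT; vc=[4,14]
#7 0x39→b14/s0 VC-HIT; vc=[4,12]
#8 0x11→b4/s0 VC-HIT; vc=[14,12]
#9 0x3a→b14/s0 VC-HIT; vc=[4,12]
#10 0x32→b12/s0 VC-HIT; vc=[4,14]
#11 0x30→b12/s0 L1-HIT; vc=[4,14]
#12 0x9→b2/s0 MISS; vc=[4,14,12]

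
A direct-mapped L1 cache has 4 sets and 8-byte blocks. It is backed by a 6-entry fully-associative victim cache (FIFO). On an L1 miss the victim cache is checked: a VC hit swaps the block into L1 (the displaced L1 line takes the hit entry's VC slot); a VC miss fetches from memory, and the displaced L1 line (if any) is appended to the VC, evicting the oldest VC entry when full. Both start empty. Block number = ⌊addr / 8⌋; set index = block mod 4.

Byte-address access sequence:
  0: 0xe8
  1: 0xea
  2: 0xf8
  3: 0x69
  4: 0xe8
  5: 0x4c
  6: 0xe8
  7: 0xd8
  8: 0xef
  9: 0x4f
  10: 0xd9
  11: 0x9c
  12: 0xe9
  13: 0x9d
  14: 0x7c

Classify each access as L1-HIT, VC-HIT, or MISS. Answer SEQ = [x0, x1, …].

  [0] addr=0xe8 blk=29 s=1: MISS | VC []
  [1] addr=0xea blk=29 s=1: L1-HIT | VC []
  [2] addr=0xf8 blk=31 s=3: MISS | VC []
  [3] addr=0x69 blk=13 s=1: MISS | VC [29]
  [4] addr=0xe8 blk=29 s=1: VC-HIT | VC [13]
  [5] addr=0x4c blk=9 s=1: MISS | VC [13, 29]
  [6] addr=0xe8 blk=29 s=1: VC-HIT | VC [13, 9]
  [7] addr=0xd8 blk=27 s=3: MISS | VC [13, 9, 31]
  [8] addr=0xef blk=29 s=1: L1-HIT | VC [13, 9, 31]
  [9] addr=0x4f blk=9 s=1: VC-HIT | VC [13, 29, 31]
  [10] addr=0xd9 blk=27 s=3: L1-HIT | VC [13, 29, 31]
  [11] addr=0x9c blk=19 s=3: MISS | VC [13, 29, 31, 27]
  [12] addr=0xe9 blk=29 s=1: VC-HIT | VC [13, 9, 31, 27]
  [13] addr=0x9d blk=19 s=3: L1-HIT | VC [13, 9, 31, 27]
  [14] addr=0x7c blk=15 s=3: MISS | VC [13, 9, 31, 27, 19]

SEQ = [MISS, L1-HIT, MISS, MISS, VC-HIT, MISS, VC-HIT, MISS, L1-HIT, VC-HIT, L1-HIT, MISS, VC-HIT, L1-HIT, MISS]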